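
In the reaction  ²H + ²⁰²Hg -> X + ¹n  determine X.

Tl-203

Conserve mass number: 2 + 202 = A + 1, so A = 203.
Conserve atomic number: 1 + 80 = Z + 0, so Z = 81.
Z = 81 is thallium, so the species is ²⁰³Tl.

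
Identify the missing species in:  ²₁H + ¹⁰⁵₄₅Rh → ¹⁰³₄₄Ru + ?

Conserve mass number: 2 + 105 = 103 + A, so A = 4.
Conserve atomic number: 1 + 45 = 44 + Z, so Z = 2.
A = 4 and Z = 2 is ⁴₂He — an alpha particle.

alpha particle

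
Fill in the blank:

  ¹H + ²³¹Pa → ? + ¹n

Conserve mass number: 1 + 231 = A + 1, so A = 231.
Conserve atomic number: 1 + 91 = Z + 0, so Z = 92.
Z = 92 is uranium, so the species is ²³¹U.

U-231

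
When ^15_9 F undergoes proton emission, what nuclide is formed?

Proton emission: mass number changes by -1, atomic number by -1.
A: 15 − 1 = 14; Z: 9 − 1 = 8.
Z = 8 is oxygen, so the daughter is ^14_8 O.

O-14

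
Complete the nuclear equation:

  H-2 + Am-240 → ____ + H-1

Am-241

Conserve mass number: 2 + 240 = A + 1, so A = 241.
Conserve atomic number: 1 + 95 = Z + 1, so Z = 95.
Z = 95 is americium, so the species is Am-241.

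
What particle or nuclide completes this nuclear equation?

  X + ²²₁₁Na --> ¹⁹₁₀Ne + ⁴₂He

Conserve mass number: A + 22 = 19 + 4, so A = 1.
Conserve atomic number: Z + 11 = 10 + 2, so Z = 1.
A = 1 and Z = 1 is ¹₁H — a proton.

proton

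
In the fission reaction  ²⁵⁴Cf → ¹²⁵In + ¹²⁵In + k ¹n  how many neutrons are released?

4

Conserve mass number: 254 = 125 + 125 + k, so k = 254 − 250 = 4.
Check atomic number: 98 = 49 + 49 + 0 = 98. ✓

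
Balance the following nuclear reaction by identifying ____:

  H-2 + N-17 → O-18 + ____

neutron

Conserve mass number: 2 + 17 = 18 + A, so A = 1.
Conserve atomic number: 1 + 7 = 8 + Z, so Z = 0.
A = 1 and Z = 0 is n — a neutron.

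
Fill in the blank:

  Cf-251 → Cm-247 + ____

Conserve mass number: 251 = 247 + A, so A = 4.
Conserve atomic number: 98 = 96 + Z, so Z = 2.
A = 4 and Z = 2 is He-4 — an alpha particle.

alpha particle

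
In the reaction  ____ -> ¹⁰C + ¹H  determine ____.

N-11

Conserve mass number: A = 10 + 1, so A = 11.
Conserve atomic number: Z = 6 + 1, so Z = 7.
Z = 7 is nitrogen, so the species is ¹¹N.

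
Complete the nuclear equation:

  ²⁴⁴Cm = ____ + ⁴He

Conserve mass number: 244 = A + 4, so A = 240.
Conserve atomic number: 96 = Z + 2, so Z = 94.
Z = 94 is plutonium, so the species is ²⁴⁰Pu.

Pu-240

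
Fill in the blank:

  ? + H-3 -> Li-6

He-3

Conserve mass number: A + 3 = 6, so A = 3.
Conserve atomic number: Z + 1 = 3, so Z = 2.
Z = 2 is helium, so the species is He-3.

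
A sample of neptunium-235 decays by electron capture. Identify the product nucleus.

U-235

Electron capture: mass number changes by +0, atomic number by -1.
A: 235 = 235; Z: 93 − 1 = 92.
Z = 92 is uranium, so the daughter is uranium-235.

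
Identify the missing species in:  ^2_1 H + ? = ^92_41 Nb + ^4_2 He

Conserve mass number: 2 + A = 92 + 4, so A = 94.
Conserve atomic number: 1 + Z = 41 + 2, so Z = 42.
Z = 42 is molybdenum, so the species is ^94_42 Mo.

Mo-94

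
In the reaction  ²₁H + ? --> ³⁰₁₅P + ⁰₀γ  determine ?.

Conserve mass number: 2 + A = 30 + 0, so A = 28.
Conserve atomic number: 1 + Z = 15 + 0, so Z = 14.
Z = 14 is silicon, so the species is ²⁸₁₄Si.

Si-28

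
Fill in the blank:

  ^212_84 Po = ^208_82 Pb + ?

alpha particle

Conserve mass number: 212 = 208 + A, so A = 4.
Conserve atomic number: 84 = 82 + Z, so Z = 2.
A = 4 and Z = 2 is ^4_2 He — an alpha particle.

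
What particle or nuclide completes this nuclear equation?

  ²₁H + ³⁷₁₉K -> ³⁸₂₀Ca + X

Conserve mass number: 2 + 37 = 38 + A, so A = 1.
Conserve atomic number: 1 + 19 = 20 + Z, so Z = 0.
A = 1 and Z = 0 is ¹₀n — a neutron.

neutron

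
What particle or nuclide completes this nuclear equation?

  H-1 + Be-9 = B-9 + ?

neutron

Conserve mass number: 1 + 9 = 9 + A, so A = 1.
Conserve atomic number: 1 + 4 = 5 + Z, so Z = 0.
A = 1 and Z = 0 is n — a neutron.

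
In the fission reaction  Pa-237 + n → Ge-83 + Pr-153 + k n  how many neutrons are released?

2

Conserve mass number: 238 = 83 + 153 + k, so k = 238 − 236 = 2.
Check atomic number: 91 = 32 + 59 + 0 = 91. ✓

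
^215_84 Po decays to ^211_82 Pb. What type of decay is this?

alpha decay

ΔA = 211 − 215 = -4; ΔZ = 82 − 84 = -2.
A drops by 4 and Z drops by 2 — the signature of alpha emission.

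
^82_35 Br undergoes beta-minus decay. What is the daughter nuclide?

Kr-82

Beta-minus decay: mass number changes by +0, atomic number by +1.
A: 82 = 82; Z: 35 + 1 = 36.
Z = 36 is krypton, so the daughter is ^82_36 Kr.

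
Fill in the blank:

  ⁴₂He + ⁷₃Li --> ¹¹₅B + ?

gamma ray

Conserve mass number: 4 + 7 = 11 + A, so A = 0.
Conserve atomic number: 2 + 3 = 5 + Z, so Z = 0.
A = 0 and Z = 0 is ⁰₀γ — a gamma ray.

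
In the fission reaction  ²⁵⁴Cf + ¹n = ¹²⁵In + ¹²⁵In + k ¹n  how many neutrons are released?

5

Conserve mass number: 255 = 125 + 125 + k, so k = 255 − 250 = 5.
Check atomic number: 98 = 49 + 49 + 0 = 98. ✓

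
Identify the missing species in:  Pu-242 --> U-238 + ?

alpha particle

Conserve mass number: 242 = 238 + A, so A = 4.
Conserve atomic number: 94 = 92 + Z, so Z = 2.
A = 4 and Z = 2 is He-4 — an alpha particle.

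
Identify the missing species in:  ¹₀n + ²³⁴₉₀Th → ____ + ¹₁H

Conserve mass number: 1 + 234 = A + 1, so A = 234.
Conserve atomic number: 0 + 90 = Z + 1, so Z = 89.
Z = 89 is actinium, so the species is ²³⁴₈₉Ac.

Ac-234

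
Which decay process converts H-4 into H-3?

neutron emission

ΔA = 3 − 4 = -1; ΔZ = 1 − 1 = +0.
A drops by 1 with Z unchanged — a neutron was emitted.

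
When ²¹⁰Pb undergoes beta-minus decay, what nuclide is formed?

Bi-210

Beta-minus decay: mass number changes by +0, atomic number by +1.
A: 210 = 210; Z: 82 + 1 = 83.
Z = 83 is bismuth, so the daughter is ²¹⁰Bi.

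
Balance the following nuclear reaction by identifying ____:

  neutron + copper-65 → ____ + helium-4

Co-62

Conserve mass number: 1 + 65 = A + 4, so A = 62.
Conserve atomic number: 0 + 29 = Z + 2, so Z = 27.
Z = 27 is cobalt, so the species is cobalt-62.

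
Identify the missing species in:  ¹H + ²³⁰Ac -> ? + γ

Th-231

Conserve mass number: 1 + 230 = A + 0, so A = 231.
Conserve atomic number: 1 + 89 = Z + 0, so Z = 90.
Z = 90 is thorium, so the species is ²³¹Th.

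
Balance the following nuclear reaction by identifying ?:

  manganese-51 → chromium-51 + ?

positron

Conserve mass number: 51 = 51 + A, so A = 0.
Conserve atomic number: 25 = 24 + Z, so Z = 1.
A = 0 and Z = 1 is e⁺ — a positron.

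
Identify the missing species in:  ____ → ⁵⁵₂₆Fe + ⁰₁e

Co-55

Conserve mass number: A = 55 + 0, so A = 55.
Conserve atomic number: Z = 26 + 1, so Z = 27.
Z = 27 is cobalt, so the species is ⁵⁵₂₇Co.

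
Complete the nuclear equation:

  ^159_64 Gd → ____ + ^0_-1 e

Conserve mass number: 159 = A + 0, so A = 159.
Conserve atomic number: 64 = Z − 1, so Z = 65.
Z = 65 is terbium, so the species is ^159_65 Tb.

Tb-159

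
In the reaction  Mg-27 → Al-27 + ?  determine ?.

beta-minus particle

Conserve mass number: 27 = 27 + A, so A = 0.
Conserve atomic number: 12 = 13 + Z, so Z = -1.
A = 0 and Z = -1 is e⁻ — a beta-minus particle.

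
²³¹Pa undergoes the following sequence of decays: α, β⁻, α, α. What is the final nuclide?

Rn-219

Start: (A, Z) = (231, 91).
After α: (227, 89).
After β⁻: (227, 90).
After α: (223, 88).
After α: (219, 86).
Z = 86 is radon.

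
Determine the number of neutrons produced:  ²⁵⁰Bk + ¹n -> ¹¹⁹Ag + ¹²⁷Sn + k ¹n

5

Conserve mass number: 251 = 119 + 127 + k, so k = 251 − 246 = 5.
Check atomic number: 97 = 47 + 50 + 0 = 97. ✓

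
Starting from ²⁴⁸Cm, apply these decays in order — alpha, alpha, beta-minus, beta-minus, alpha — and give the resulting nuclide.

Start: (A, Z) = (248, 96).
After α: (244, 94).
After α: (240, 92).
After β⁻: (240, 93).
After β⁻: (240, 94).
After α: (236, 92).
Z = 92 is uranium.

U-236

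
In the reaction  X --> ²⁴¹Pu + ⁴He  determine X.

Cm-245

Conserve mass number: A = 241 + 4, so A = 245.
Conserve atomic number: Z = 94 + 2, so Z = 96.
Z = 96 is curium, so the species is ²⁴⁵Cm.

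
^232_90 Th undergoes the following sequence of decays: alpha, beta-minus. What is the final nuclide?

Start: (A, Z) = (232, 90).
After α: (228, 88).
After β⁻: (228, 89).
Z = 89 is actinium.

Ac-228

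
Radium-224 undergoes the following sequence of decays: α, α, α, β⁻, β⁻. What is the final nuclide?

Start: (A, Z) = (224, 88).
After α: (220, 86).
After α: (216, 84).
After α: (212, 82).
After β⁻: (212, 83).
After β⁻: (212, 84).
Z = 84 is polonium.

Po-212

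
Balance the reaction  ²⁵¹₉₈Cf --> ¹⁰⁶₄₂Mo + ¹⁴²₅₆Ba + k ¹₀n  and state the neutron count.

3

Conserve mass number: 251 = 106 + 142 + k, so k = 251 − 248 = 3.
Check atomic number: 98 = 42 + 56 + 0 = 98. ✓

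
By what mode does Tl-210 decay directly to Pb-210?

ΔA = 210 − 210 = 0; ΔZ = 82 − 81 = +1.
A is unchanged and Z rises by 1 — a neutron has become a proton (β⁻ decay).

beta-minus decay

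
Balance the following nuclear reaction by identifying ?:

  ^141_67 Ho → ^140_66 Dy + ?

Conserve mass number: 141 = 140 + A, so A = 1.
Conserve atomic number: 67 = 66 + Z, so Z = 1.
A = 1 and Z = 1 is ^1_1 H — a proton.

proton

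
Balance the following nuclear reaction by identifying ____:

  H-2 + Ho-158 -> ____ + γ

Conserve mass number: 2 + 158 = A + 0, so A = 160.
Conserve atomic number: 1 + 67 = Z + 0, so Z = 68.
Z = 68 is erbium, so the species is Er-160.

Er-160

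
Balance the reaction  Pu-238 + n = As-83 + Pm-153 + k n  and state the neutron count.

3

Conserve mass number: 239 = 83 + 153 + k, so k = 239 − 236 = 3.
Check atomic number: 94 = 33 + 61 + 0 = 94. ✓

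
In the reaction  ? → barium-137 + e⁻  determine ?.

Conserve mass number: A = 137 + 0, so A = 137.
Conserve atomic number: Z = 56 − 1, so Z = 55.
Z = 55 is caesium, so the species is caesium-137.

Cs-137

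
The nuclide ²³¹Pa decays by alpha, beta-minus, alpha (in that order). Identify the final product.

Ra-223

Start: (A, Z) = (231, 91).
After α: (227, 89).
After β⁻: (227, 90).
After α: (223, 88).
Z = 88 is radium.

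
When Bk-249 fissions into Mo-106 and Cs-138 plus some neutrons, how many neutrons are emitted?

Conserve mass number: 249 = 106 + 138 + k, so k = 249 − 244 = 5.
Check atomic number: 97 = 42 + 55 + 0 = 97. ✓

5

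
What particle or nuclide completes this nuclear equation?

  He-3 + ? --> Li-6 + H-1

Conserve mass number: 3 + A = 6 + 1, so A = 4.
Conserve atomic number: 2 + Z = 3 + 1, so Z = 2.
A = 4 and Z = 2 is He-4 — an alpha particle.

alpha particle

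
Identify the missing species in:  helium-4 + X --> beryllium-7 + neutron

alpha particle

Conserve mass number: 4 + A = 7 + 1, so A = 4.
Conserve atomic number: 2 + Z = 4 + 0, so Z = 2.
A = 4 and Z = 2 is helium-4 — an alpha particle.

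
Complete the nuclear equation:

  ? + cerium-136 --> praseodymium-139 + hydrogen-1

Conserve mass number: A + 136 = 139 + 1, so A = 4.
Conserve atomic number: Z + 58 = 59 + 1, so Z = 2.
A = 4 and Z = 2 is helium-4 — an alpha particle.

alpha particle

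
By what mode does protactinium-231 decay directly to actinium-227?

ΔA = 227 − 231 = -4; ΔZ = 89 − 91 = -2.
A drops by 4 and Z drops by 2 — the signature of alpha emission.

alpha decay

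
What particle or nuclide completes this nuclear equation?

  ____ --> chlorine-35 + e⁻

Conserve mass number: A = 35 + 0, so A = 35.
Conserve atomic number: Z = 17 − 1, so Z = 16.
Z = 16 is sulfur, so the species is sulfur-35.

S-35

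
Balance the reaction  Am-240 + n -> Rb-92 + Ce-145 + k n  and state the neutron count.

4

Conserve mass number: 241 = 92 + 145 + k, so k = 241 − 237 = 4.
Check atomic number: 95 = 37 + 58 + 0 = 95. ✓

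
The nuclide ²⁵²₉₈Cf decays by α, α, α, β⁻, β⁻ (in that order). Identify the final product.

Start: (A, Z) = (252, 98).
After α: (248, 96).
After α: (244, 94).
After α: (240, 92).
After β⁻: (240, 93).
After β⁻: (240, 94).
Z = 94 is plutonium.

Pu-240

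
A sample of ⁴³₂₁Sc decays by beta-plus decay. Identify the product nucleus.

Ca-43

Beta-plus decay: mass number changes by +0, atomic number by -1.
A: 43 = 43; Z: 21 − 1 = 20.
Z = 20 is calcium, so the daughter is ⁴³₂₀Ca.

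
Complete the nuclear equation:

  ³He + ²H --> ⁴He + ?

Conserve mass number: 3 + 2 = 4 + A, so A = 1.
Conserve atomic number: 2 + 1 = 2 + Z, so Z = 1.
A = 1 and Z = 1 is ¹H — a proton.

proton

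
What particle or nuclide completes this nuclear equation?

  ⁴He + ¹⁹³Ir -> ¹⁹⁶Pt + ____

Conserve mass number: 4 + 193 = 196 + A, so A = 1.
Conserve atomic number: 2 + 77 = 78 + Z, so Z = 1.
A = 1 and Z = 1 is ¹H — a proton.

proton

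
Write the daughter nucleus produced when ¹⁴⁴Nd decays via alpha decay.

Ce-140

Alpha decay: mass number changes by -4, atomic number by -2.
A: 144 − 4 = 140; Z: 60 − 2 = 58.
Z = 58 is cerium, so the daughter is ¹⁴⁰Ce.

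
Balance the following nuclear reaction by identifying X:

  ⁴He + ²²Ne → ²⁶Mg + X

Conserve mass number: 4 + 22 = 26 + A, so A = 0.
Conserve atomic number: 2 + 10 = 12 + Z, so Z = 0.
A = 0 and Z = 0 is γ — a gamma ray.

gamma ray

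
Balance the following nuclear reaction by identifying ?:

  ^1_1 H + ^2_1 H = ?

He-3

Conserve mass number: 1 + 2 = A, so A = 3.
Conserve atomic number: 1 + 1 = Z, so Z = 2.
Z = 2 is helium, so the species is ^3_2 He.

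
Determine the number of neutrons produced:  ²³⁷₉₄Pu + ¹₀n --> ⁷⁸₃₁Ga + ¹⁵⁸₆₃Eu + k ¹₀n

Conserve mass number: 238 = 78 + 158 + k, so k = 238 − 236 = 2.
Check atomic number: 94 = 31 + 63 + 0 = 94. ✓

2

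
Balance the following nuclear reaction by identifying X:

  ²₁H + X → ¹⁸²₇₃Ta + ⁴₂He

Conserve mass number: 2 + A = 182 + 4, so A = 184.
Conserve atomic number: 1 + Z = 73 + 2, so Z = 74.
Z = 74 is tungsten, so the species is ¹⁸⁴₇₄W.

W-184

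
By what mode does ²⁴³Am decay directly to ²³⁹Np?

ΔA = 239 − 243 = -4; ΔZ = 93 − 95 = -2.
A drops by 4 and Z drops by 2 — the signature of alpha emission.

alpha decay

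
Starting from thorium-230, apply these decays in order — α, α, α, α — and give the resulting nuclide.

Pb-214

Start: (A, Z) = (230, 90).
After α: (226, 88).
After α: (222, 86).
After α: (218, 84).
After α: (214, 82).
Z = 82 is lead.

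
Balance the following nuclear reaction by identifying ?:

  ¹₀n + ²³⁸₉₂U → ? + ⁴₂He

Conserve mass number: 1 + 238 = A + 4, so A = 235.
Conserve atomic number: 0 + 92 = Z + 2, so Z = 90.
Z = 90 is thorium, so the species is ²³⁵₉₀Th.

Th-235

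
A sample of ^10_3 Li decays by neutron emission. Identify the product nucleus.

Li-9

Neutron emission: mass number changes by -1, atomic number by +0.
A: 10 − 1 = 9; Z: 3 = 3.
Z = 3 is lithium, so the daughter is ^9_3 Li.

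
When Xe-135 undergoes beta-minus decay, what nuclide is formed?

Beta-minus decay: mass number changes by +0, atomic number by +1.
A: 135 = 135; Z: 54 + 1 = 55.
Z = 55 is caesium, so the daughter is Cs-135.

Cs-135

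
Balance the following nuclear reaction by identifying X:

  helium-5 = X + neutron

Conserve mass number: 5 = A + 1, so A = 4.
Conserve atomic number: 2 = Z + 0, so Z = 2.
A = 4 and Z = 2 is helium-4 — an alpha particle.

He-4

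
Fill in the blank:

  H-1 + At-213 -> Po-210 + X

alpha particle

Conserve mass number: 1 + 213 = 210 + A, so A = 4.
Conserve atomic number: 1 + 85 = 84 + Z, so Z = 2.
A = 4 and Z = 2 is He-4 — an alpha particle.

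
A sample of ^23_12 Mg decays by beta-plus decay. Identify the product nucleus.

Na-23

Beta-plus decay: mass number changes by +0, atomic number by -1.
A: 23 = 23; Z: 12 − 1 = 11.
Z = 11 is sodium, so the daughter is ^23_11 Na.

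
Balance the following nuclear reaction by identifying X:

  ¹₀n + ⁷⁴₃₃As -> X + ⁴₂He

Conserve mass number: 1 + 74 = A + 4, so A = 71.
Conserve atomic number: 0 + 33 = Z + 2, so Z = 31.
Z = 31 is gallium, so the species is ⁷¹₃₁Ga.

Ga-71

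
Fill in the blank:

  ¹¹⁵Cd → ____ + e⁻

Conserve mass number: 115 = A + 0, so A = 115.
Conserve atomic number: 48 = Z − 1, so Z = 49.
Z = 49 is indium, so the species is ¹¹⁵In.

In-115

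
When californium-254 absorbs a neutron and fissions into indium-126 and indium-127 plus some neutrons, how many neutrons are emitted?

2

Conserve mass number: 255 = 126 + 127 + k, so k = 255 − 253 = 2.
Check atomic number: 98 = 49 + 49 + 0 = 98. ✓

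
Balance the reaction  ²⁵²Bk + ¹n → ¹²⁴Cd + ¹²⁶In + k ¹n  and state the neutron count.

3

Conserve mass number: 253 = 124 + 126 + k, so k = 253 − 250 = 3.
Check atomic number: 97 = 48 + 49 + 0 = 97. ✓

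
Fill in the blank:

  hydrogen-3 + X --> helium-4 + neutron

deuteron

Conserve mass number: 3 + A = 4 + 1, so A = 2.
Conserve atomic number: 1 + Z = 2 + 0, so Z = 1.
A = 2 and Z = 1 is hydrogen-2 — a deuteron.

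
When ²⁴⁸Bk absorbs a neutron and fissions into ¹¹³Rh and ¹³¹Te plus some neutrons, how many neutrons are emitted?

5

Conserve mass number: 249 = 113 + 131 + k, so k = 249 − 244 = 5.
Check atomic number: 97 = 45 + 52 + 0 = 97. ✓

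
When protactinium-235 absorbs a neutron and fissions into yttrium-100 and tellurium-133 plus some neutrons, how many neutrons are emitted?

Conserve mass number: 236 = 100 + 133 + k, so k = 236 − 233 = 3.
Check atomic number: 91 = 39 + 52 + 0 = 91. ✓

3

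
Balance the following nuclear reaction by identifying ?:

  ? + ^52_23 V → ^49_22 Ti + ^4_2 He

Conserve mass number: A + 52 = 49 + 4, so A = 1.
Conserve atomic number: Z + 23 = 22 + 2, so Z = 1.
A = 1 and Z = 1 is ^1_1 H — a proton.

proton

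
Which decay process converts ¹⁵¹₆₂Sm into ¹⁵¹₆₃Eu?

ΔA = 151 − 151 = 0; ΔZ = 63 − 62 = +1.
A is unchanged and Z rises by 1 — a neutron has become a proton (β⁻ decay).

beta-minus decay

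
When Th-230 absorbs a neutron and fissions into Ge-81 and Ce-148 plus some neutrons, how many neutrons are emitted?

Conserve mass number: 231 = 81 + 148 + k, so k = 231 − 229 = 2.
Check atomic number: 90 = 32 + 58 + 0 = 90. ✓

2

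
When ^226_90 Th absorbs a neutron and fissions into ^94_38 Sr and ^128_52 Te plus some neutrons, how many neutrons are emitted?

5

Conserve mass number: 227 = 94 + 128 + k, so k = 227 − 222 = 5.
Check atomic number: 90 = 38 + 52 + 0 = 90. ✓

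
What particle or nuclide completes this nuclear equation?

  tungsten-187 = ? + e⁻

Re-187

Conserve mass number: 187 = A + 0, so A = 187.
Conserve atomic number: 74 = Z − 1, so Z = 75.
Z = 75 is rhenium, so the species is rhenium-187.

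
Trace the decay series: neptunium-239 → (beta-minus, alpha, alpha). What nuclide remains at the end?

Th-231

Start: (A, Z) = (239, 93).
After β⁻: (239, 94).
After α: (235, 92).
After α: (231, 90).
Z = 90 is thorium.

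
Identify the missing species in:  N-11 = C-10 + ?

proton

Conserve mass number: 11 = 10 + A, so A = 1.
Conserve atomic number: 7 = 6 + Z, so Z = 1.
A = 1 and Z = 1 is H-1 — a proton.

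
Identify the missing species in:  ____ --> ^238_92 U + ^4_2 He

Pu-242

Conserve mass number: A = 238 + 4, so A = 242.
Conserve atomic number: Z = 92 + 2, so Z = 94.
Z = 94 is plutonium, so the species is ^242_94 Pu.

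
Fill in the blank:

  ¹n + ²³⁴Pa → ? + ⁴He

Ac-231

Conserve mass number: 1 + 234 = A + 4, so A = 231.
Conserve atomic number: 0 + 91 = Z + 2, so Z = 89.
Z = 89 is actinium, so the species is ²³¹Ac.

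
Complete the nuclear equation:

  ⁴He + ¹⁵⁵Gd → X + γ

Dy-159

Conserve mass number: 4 + 155 = A + 0, so A = 159.
Conserve atomic number: 2 + 64 = Z + 0, so Z = 66.
Z = 66 is dysprosium, so the species is ¹⁵⁹Dy.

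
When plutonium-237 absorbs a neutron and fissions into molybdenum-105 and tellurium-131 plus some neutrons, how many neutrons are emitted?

Conserve mass number: 238 = 105 + 131 + k, so k = 238 − 236 = 2.
Check atomic number: 94 = 42 + 52 + 0 = 94. ✓

2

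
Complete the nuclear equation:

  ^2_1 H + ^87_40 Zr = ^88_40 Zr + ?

proton

Conserve mass number: 2 + 87 = 88 + A, so A = 1.
Conserve atomic number: 1 + 40 = 40 + Z, so Z = 1.
A = 1 and Z = 1 is ^1_1 H — a proton.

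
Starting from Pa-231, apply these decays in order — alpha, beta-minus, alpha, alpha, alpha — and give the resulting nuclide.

Po-215

Start: (A, Z) = (231, 91).
After α: (227, 89).
After β⁻: (227, 90).
After α: (223, 88).
After α: (219, 86).
After α: (215, 84).
Z = 84 is polonium.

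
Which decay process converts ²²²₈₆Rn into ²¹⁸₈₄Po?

ΔA = 218 − 222 = -4; ΔZ = 84 − 86 = -2.
A drops by 4 and Z drops by 2 — the signature of alpha emission.

alpha decay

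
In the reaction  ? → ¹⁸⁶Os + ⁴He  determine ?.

Pt-190

Conserve mass number: A = 186 + 4, so A = 190.
Conserve atomic number: Z = 76 + 2, so Z = 78.
Z = 78 is platinum, so the species is ¹⁹⁰Pt.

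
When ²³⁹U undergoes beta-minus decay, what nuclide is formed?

Beta-minus decay: mass number changes by +0, atomic number by +1.
A: 239 = 239; Z: 92 + 1 = 93.
Z = 93 is neptunium, so the daughter is ²³⁹Np.

Np-239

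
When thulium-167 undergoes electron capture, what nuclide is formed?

Er-167

Electron capture: mass number changes by +0, atomic number by -1.
A: 167 = 167; Z: 69 − 1 = 68.
Z = 68 is erbium, so the daughter is erbium-167.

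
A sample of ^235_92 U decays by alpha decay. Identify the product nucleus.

Alpha decay: mass number changes by -4, atomic number by -2.
A: 235 − 4 = 231; Z: 92 − 2 = 90.
Z = 90 is thorium, so the daughter is ^231_90 Th.

Th-231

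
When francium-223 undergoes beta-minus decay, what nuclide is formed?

Ra-223

Beta-minus decay: mass number changes by +0, atomic number by +1.
A: 223 = 223; Z: 87 + 1 = 88.
Z = 88 is radium, so the daughter is radium-223.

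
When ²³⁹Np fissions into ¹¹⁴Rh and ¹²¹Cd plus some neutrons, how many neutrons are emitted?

4

Conserve mass number: 239 = 114 + 121 + k, so k = 239 − 235 = 4.
Check atomic number: 93 = 45 + 48 + 0 = 93. ✓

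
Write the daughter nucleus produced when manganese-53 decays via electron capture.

Electron capture: mass number changes by +0, atomic number by -1.
A: 53 = 53; Z: 25 − 1 = 24.
Z = 24 is chromium, so the daughter is chromium-53.

Cr-53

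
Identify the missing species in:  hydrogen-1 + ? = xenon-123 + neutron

Conserve mass number: 1 + A = 123 + 1, so A = 123.
Conserve atomic number: 1 + Z = 54 + 0, so Z = 53.
Z = 53 is iodine, so the species is iodine-123.

I-123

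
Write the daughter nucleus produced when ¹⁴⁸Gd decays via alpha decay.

Sm-144

Alpha decay: mass number changes by -4, atomic number by -2.
A: 148 − 4 = 144; Z: 64 − 2 = 62.
Z = 62 is samarium, so the daughter is ¹⁴⁴Sm.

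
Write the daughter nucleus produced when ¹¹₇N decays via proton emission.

C-10

Proton emission: mass number changes by -1, atomic number by -1.
A: 11 − 1 = 10; Z: 7 − 1 = 6.
Z = 6 is carbon, so the daughter is ¹⁰₆C.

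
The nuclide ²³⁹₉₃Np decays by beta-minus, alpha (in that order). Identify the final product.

U-235

Start: (A, Z) = (239, 93).
After β⁻: (239, 94).
After α: (235, 92).
Z = 92 is uranium.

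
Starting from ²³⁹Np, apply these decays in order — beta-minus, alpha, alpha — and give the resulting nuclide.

Start: (A, Z) = (239, 93).
After β⁻: (239, 94).
After α: (235, 92).
After α: (231, 90).
Z = 90 is thorium.

Th-231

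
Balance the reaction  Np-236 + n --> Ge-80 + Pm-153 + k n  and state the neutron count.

Conserve mass number: 237 = 80 + 153 + k, so k = 237 − 233 = 4.
Check atomic number: 93 = 32 + 61 + 0 = 93. ✓

4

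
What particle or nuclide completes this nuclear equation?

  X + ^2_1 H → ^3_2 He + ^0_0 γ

Conserve mass number: A + 2 = 3 + 0, so A = 1.
Conserve atomic number: Z + 1 = 2 + 0, so Z = 1.
A = 1 and Z = 1 is ^1_1 H — a proton.

proton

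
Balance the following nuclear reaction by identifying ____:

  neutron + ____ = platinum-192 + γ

Conserve mass number: 1 + A = 192 + 0, so A = 191.
Conserve atomic number: 0 + Z = 78 + 0, so Z = 78.
Z = 78 is platinum, so the species is platinum-191.

Pt-191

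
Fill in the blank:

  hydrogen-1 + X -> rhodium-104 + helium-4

Conserve mass number: 1 + A = 104 + 4, so A = 107.
Conserve atomic number: 1 + Z = 45 + 2, so Z = 46.
Z = 46 is palladium, so the species is palladium-107.

Pd-107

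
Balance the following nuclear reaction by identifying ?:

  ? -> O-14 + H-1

F-15

Conserve mass number: A = 14 + 1, so A = 15.
Conserve atomic number: Z = 8 + 1, so Z = 9.
Z = 9 is fluorine, so the species is F-15.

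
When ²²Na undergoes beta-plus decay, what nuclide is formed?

Beta-plus decay: mass number changes by +0, atomic number by -1.
A: 22 = 22; Z: 11 − 1 = 10.
Z = 10 is neon, so the daughter is ²²Ne.

Ne-22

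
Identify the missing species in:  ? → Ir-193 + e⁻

Conserve mass number: A = 193 + 0, so A = 193.
Conserve atomic number: Z = 77 − 1, so Z = 76.
Z = 76 is osmium, so the species is Os-193.

Os-193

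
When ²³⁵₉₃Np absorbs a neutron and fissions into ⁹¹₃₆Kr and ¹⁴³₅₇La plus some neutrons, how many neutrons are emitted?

Conserve mass number: 236 = 91 + 143 + k, so k = 236 − 234 = 2.
Check atomic number: 93 = 36 + 57 + 0 = 93. ✓

2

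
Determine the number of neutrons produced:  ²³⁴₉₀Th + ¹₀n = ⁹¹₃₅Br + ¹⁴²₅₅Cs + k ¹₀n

2

Conserve mass number: 235 = 91 + 142 + k, so k = 235 − 233 = 2.
Check atomic number: 90 = 35 + 55 + 0 = 90. ✓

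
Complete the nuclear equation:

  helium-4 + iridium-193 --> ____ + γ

Au-197

Conserve mass number: 4 + 193 = A + 0, so A = 197.
Conserve atomic number: 2 + 77 = Z + 0, so Z = 79.
Z = 79 is gold, so the species is gold-197.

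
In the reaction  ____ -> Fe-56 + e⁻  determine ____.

Conserve mass number: A = 56 + 0, so A = 56.
Conserve atomic number: Z = 26 − 1, so Z = 25.
Z = 25 is manganese, so the species is Mn-56.

Mn-56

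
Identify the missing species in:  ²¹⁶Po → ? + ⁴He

Conserve mass number: 216 = A + 4, so A = 212.
Conserve atomic number: 84 = Z + 2, so Z = 82.
Z = 82 is lead, so the species is ²¹²Pb.

Pb-212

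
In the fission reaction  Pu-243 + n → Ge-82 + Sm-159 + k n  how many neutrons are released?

3

Conserve mass number: 244 = 82 + 159 + k, so k = 244 − 241 = 3.
Check atomic number: 94 = 32 + 62 + 0 = 94. ✓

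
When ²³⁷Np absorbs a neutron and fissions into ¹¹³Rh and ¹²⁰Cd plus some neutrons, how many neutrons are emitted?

Conserve mass number: 238 = 113 + 120 + k, so k = 238 − 233 = 5.
Check atomic number: 93 = 45 + 48 + 0 = 93. ✓

5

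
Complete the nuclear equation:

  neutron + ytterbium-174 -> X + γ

Yb-175

Conserve mass number: 1 + 174 = A + 0, so A = 175.
Conserve atomic number: 0 + 70 = Z + 0, so Z = 70.
Z = 70 is ytterbium, so the species is ytterbium-175.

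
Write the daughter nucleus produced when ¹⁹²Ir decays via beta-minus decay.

Beta-minus decay: mass number changes by +0, atomic number by +1.
A: 192 = 192; Z: 77 + 1 = 78.
Z = 78 is platinum, so the daughter is ¹⁹²Pt.

Pt-192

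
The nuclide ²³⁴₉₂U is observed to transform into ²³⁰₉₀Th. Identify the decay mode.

alpha decay

ΔA = 230 − 234 = -4; ΔZ = 90 − 92 = -2.
A drops by 4 and Z drops by 2 — the signature of alpha emission.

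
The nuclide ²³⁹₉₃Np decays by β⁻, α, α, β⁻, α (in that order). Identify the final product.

Ac-227

Start: (A, Z) = (239, 93).
After β⁻: (239, 94).
After α: (235, 92).
After α: (231, 90).
After β⁻: (231, 91).
After α: (227, 89).
Z = 89 is actinium.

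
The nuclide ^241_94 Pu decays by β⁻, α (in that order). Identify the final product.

Start: (A, Z) = (241, 94).
After β⁻: (241, 95).
After α: (237, 93).
Z = 93 is neptunium.

Np-237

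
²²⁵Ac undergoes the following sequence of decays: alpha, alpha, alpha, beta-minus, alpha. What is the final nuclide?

Start: (A, Z) = (225, 89).
After α: (221, 87).
After α: (217, 85).
After α: (213, 83).
After β⁻: (213, 84).
After α: (209, 82).
Z = 82 is lead.

Pb-209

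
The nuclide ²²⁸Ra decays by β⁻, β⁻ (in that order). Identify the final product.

Th-228

Start: (A, Z) = (228, 88).
After β⁻: (228, 89).
After β⁻: (228, 90).
Z = 90 is thorium.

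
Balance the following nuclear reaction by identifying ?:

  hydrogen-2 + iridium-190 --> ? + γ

Pt-192

Conserve mass number: 2 + 190 = A + 0, so A = 192.
Conserve atomic number: 1 + 77 = Z + 0, so Z = 78.
Z = 78 is platinum, so the species is platinum-192.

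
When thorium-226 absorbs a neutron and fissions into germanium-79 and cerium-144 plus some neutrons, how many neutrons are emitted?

4

Conserve mass number: 227 = 79 + 144 + k, so k = 227 − 223 = 4.
Check atomic number: 90 = 32 + 58 + 0 = 90. ✓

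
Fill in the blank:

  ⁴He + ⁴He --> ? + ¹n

Conserve mass number: 4 + 4 = A + 1, so A = 7.
Conserve atomic number: 2 + 2 = Z + 0, so Z = 4.
Z = 4 is beryllium, so the species is ⁷Be.

Be-7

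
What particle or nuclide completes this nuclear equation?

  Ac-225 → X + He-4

Conserve mass number: 225 = A + 4, so A = 221.
Conserve atomic number: 89 = Z + 2, so Z = 87.
Z = 87 is francium, so the species is Fr-221.

Fr-221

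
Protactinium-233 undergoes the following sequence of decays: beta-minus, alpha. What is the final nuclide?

Start: (A, Z) = (233, 91).
After β⁻: (233, 92).
After α: (229, 90).
Z = 90 is thorium.

Th-229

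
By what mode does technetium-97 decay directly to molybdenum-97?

beta-plus decay or electron capture

ΔA = 97 − 97 = 0; ΔZ = 42 − 43 = -1.
A is unchanged and Z drops by 1 — a proton has become a neutron (β⁺ emission or electron capture).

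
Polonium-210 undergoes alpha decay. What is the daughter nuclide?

Alpha decay: mass number changes by -4, atomic number by -2.
A: 210 − 4 = 206; Z: 84 − 2 = 82.
Z = 82 is lead, so the daughter is lead-206.

Pb-206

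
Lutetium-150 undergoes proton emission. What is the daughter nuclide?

Proton emission: mass number changes by -1, atomic number by -1.
A: 150 − 1 = 149; Z: 71 − 1 = 70.
Z = 70 is ytterbium, so the daughter is ytterbium-149.

Yb-149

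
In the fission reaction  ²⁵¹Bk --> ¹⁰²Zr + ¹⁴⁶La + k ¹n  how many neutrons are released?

Conserve mass number: 251 = 102 + 146 + k, so k = 251 − 248 = 3.
Check atomic number: 97 = 40 + 57 + 0 = 97. ✓

3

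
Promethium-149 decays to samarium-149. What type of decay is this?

ΔA = 149 − 149 = 0; ΔZ = 62 − 61 = +1.
A is unchanged and Z rises by 1 — a neutron has become a proton (β⁻ decay).

beta-minus decay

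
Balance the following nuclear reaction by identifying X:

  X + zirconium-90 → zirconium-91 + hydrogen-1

deuteron

Conserve mass number: A + 90 = 91 + 1, so A = 2.
Conserve atomic number: Z + 40 = 40 + 1, so Z = 1.
A = 2 and Z = 1 is hydrogen-2 — a deuteron.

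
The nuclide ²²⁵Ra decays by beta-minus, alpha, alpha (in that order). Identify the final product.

Start: (A, Z) = (225, 88).
After β⁻: (225, 89).
After α: (221, 87).
After α: (217, 85).
Z = 85 is astatine.

At-217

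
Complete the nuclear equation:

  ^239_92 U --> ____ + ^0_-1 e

Np-239

Conserve mass number: 239 = A + 0, so A = 239.
Conserve atomic number: 92 = Z − 1, so Z = 93.
Z = 93 is neptunium, so the species is ^239_93 Np.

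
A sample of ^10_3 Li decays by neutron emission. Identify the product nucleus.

Li-9

Neutron emission: mass number changes by -1, atomic number by +0.
A: 10 − 1 = 9; Z: 3 = 3.
Z = 3 is lithium, so the daughter is ^9_3 Li.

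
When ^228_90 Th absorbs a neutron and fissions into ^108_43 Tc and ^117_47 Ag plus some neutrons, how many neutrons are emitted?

4

Conserve mass number: 229 = 108 + 117 + k, so k = 229 − 225 = 4.
Check atomic number: 90 = 43 + 47 + 0 = 90. ✓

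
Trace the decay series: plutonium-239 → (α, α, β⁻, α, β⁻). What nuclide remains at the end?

Start: (A, Z) = (239, 94).
After α: (235, 92).
After α: (231, 90).
After β⁻: (231, 91).
After α: (227, 89).
After β⁻: (227, 90).
Z = 90 is thorium.

Th-227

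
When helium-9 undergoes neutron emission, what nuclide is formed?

Neutron emission: mass number changes by -1, atomic number by +0.
A: 9 − 1 = 8; Z: 2 = 2.
Z = 2 is helium, so the daughter is helium-8.

He-8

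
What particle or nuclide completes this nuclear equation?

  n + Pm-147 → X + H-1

Nd-147

Conserve mass number: 1 + 147 = A + 1, so A = 147.
Conserve atomic number: 0 + 61 = Z + 1, so Z = 60.
Z = 60 is neodymium, so the species is Nd-147.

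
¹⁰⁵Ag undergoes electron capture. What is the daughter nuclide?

Electron capture: mass number changes by +0, atomic number by -1.
A: 105 = 105; Z: 47 − 1 = 46.
Z = 46 is palladium, so the daughter is ¹⁰⁵Pd.

Pd-105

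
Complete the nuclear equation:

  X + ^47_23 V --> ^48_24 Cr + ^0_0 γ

proton

Conserve mass number: A + 47 = 48 + 0, so A = 1.
Conserve atomic number: Z + 23 = 24 + 0, so Z = 1.
A = 1 and Z = 1 is ^1_1 H — a proton.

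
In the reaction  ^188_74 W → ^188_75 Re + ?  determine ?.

beta-minus particle

Conserve mass number: 188 = 188 + A, so A = 0.
Conserve atomic number: 74 = 75 + Z, so Z = -1.
A = 0 and Z = -1 is ^0_-1 e — a beta-minus particle.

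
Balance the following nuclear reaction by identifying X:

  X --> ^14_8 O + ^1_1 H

Conserve mass number: A = 14 + 1, so A = 15.
Conserve atomic number: Z = 8 + 1, so Z = 9.
Z = 9 is fluorine, so the species is ^15_9 F.

F-15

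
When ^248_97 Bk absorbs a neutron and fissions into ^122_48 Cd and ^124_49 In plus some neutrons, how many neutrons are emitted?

3

Conserve mass number: 249 = 122 + 124 + k, so k = 249 − 246 = 3.
Check atomic number: 97 = 48 + 49 + 0 = 97. ✓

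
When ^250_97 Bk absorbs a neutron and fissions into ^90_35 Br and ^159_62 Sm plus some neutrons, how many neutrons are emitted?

2

Conserve mass number: 251 = 90 + 159 + k, so k = 251 − 249 = 2.
Check atomic number: 97 = 35 + 62 + 0 = 97. ✓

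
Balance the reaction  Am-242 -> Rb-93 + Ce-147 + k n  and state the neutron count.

2

Conserve mass number: 242 = 93 + 147 + k, so k = 242 − 240 = 2.
Check atomic number: 95 = 37 + 58 + 0 = 95. ✓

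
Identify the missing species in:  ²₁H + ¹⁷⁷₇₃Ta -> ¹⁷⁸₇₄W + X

neutron

Conserve mass number: 2 + 177 = 178 + A, so A = 1.
Conserve atomic number: 1 + 73 = 74 + Z, so Z = 0.
A = 1 and Z = 0 is ¹₀n — a neutron.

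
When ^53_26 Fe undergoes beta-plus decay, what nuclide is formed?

Beta-plus decay: mass number changes by +0, atomic number by -1.
A: 53 = 53; Z: 26 − 1 = 25.
Z = 25 is manganese, so the daughter is ^53_25 Mn.

Mn-53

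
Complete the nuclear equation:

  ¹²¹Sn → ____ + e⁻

Sb-121

Conserve mass number: 121 = A + 0, so A = 121.
Conserve atomic number: 50 = Z − 1, so Z = 51.
Z = 51 is antimony, so the species is ¹²¹Sb.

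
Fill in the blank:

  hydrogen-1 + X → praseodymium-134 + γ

Conserve mass number: 1 + A = 134 + 0, so A = 133.
Conserve atomic number: 1 + Z = 59 + 0, so Z = 58.
Z = 58 is cerium, so the species is cerium-133.

Ce-133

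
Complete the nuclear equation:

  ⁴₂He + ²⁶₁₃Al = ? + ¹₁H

Si-29

Conserve mass number: 4 + 26 = A + 1, so A = 29.
Conserve atomic number: 2 + 13 = Z + 1, so Z = 14.
Z = 14 is silicon, so the species is ²⁹₁₄Si.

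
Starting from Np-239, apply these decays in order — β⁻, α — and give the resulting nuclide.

Start: (A, Z) = (239, 93).
After β⁻: (239, 94).
After α: (235, 92).
Z = 92 is uranium.

U-235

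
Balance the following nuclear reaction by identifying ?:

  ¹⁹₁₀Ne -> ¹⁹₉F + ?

positron

Conserve mass number: 19 = 19 + A, so A = 0.
Conserve atomic number: 10 = 9 + Z, so Z = 1.
A = 0 and Z = 1 is ⁰₁e — a positron.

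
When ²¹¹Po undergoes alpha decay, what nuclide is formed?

Alpha decay: mass number changes by -4, atomic number by -2.
A: 211 − 4 = 207; Z: 84 − 2 = 82.
Z = 82 is lead, so the daughter is ²⁰⁷Pb.

Pb-207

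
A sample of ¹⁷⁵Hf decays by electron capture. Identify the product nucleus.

Lu-175

Electron capture: mass number changes by +0, atomic number by -1.
A: 175 = 175; Z: 72 − 1 = 71.
Z = 71 is lutetium, so the daughter is ¹⁷⁵Lu.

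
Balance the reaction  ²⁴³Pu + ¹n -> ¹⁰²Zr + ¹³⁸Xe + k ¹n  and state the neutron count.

Conserve mass number: 244 = 102 + 138 + k, so k = 244 − 240 = 4.
Check atomic number: 94 = 40 + 54 + 0 = 94. ✓

4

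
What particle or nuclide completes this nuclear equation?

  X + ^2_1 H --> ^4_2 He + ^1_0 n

Conserve mass number: A + 2 = 4 + 1, so A = 3.
Conserve atomic number: Z + 1 = 2 + 0, so Z = 1.
A = 3 and Z = 1 is ^3_1 H — a triton.

triton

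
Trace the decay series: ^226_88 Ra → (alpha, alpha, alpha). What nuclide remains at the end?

Pb-214

Start: (A, Z) = (226, 88).
After α: (222, 86).
After α: (218, 84).
After α: (214, 82).
Z = 82 is lead.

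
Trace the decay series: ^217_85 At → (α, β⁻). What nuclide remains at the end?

Start: (A, Z) = (217, 85).
After α: (213, 83).
After β⁻: (213, 84).
Z = 84 is polonium.

Po-213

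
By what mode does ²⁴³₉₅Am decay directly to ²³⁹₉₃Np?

alpha decay

ΔA = 239 − 243 = -4; ΔZ = 93 − 95 = -2.
A drops by 4 and Z drops by 2 — the signature of alpha emission.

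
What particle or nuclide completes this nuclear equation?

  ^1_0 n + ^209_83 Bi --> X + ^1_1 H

Conserve mass number: 1 + 209 = A + 1, so A = 209.
Conserve atomic number: 0 + 83 = Z + 1, so Z = 82.
Z = 82 is lead, so the species is ^209_82 Pb.

Pb-209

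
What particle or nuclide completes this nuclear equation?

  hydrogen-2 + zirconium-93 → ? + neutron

Conserve mass number: 2 + 93 = A + 1, so A = 94.
Conserve atomic number: 1 + 40 = Z + 0, so Z = 41.
Z = 41 is niobium, so the species is niobium-94.

Nb-94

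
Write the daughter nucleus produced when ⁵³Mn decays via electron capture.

Cr-53

Electron capture: mass number changes by +0, atomic number by -1.
A: 53 = 53; Z: 25 − 1 = 24.
Z = 24 is chromium, so the daughter is ⁵³Cr.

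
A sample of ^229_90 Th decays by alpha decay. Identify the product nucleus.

Ra-225

Alpha decay: mass number changes by -4, atomic number by -2.
A: 229 − 4 = 225; Z: 90 − 2 = 88.
Z = 88 is radium, so the daughter is ^225_88 Ra.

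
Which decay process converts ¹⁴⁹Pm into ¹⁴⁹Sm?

beta-minus decay

ΔA = 149 − 149 = 0; ΔZ = 62 − 61 = +1.
A is unchanged and Z rises by 1 — a neutron has become a proton (β⁻ decay).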